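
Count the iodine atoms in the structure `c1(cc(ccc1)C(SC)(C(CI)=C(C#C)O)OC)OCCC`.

1

The symbol for iodine appears 1 time in the SMILES.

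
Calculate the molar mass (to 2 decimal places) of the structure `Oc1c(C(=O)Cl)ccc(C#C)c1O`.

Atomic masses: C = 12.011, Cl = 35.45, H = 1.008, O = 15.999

196.59

Molecular formula: C9H5ClO3.
M = 9×12.011 + 1×35.45 + 5×1.008 + 3×15.999 = 196.59 g/mol.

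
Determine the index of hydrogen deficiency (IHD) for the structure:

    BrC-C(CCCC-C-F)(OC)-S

0

Molecular formula from the SMILES: C8H16BrFOS.
DoU = (2C + 2 + N − H − X)/2 = (2·8 + 2 + 0 − 16 − 2)/2 = 0/2 = 0.
(Structurally: 0 ring(s) + 0 π bond(s) = 0.)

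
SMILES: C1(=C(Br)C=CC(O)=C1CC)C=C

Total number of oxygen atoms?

1

The symbol for oxygen appears 1 time in the SMILES.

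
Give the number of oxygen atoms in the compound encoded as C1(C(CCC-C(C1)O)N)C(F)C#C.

The symbol for oxygen appears 1 time in the SMILES.

1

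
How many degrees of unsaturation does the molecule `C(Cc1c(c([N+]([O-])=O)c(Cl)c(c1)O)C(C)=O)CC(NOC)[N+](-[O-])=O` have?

Molecular formula from the SMILES: C13H16ClN3O7.
DoU = (2C + 2 + N − H − X)/2 = (2·13 + 2 + 3 − 16 − 1)/2 = 14/2 = 7.
(Structurally: 1 ring(s) + 6 π bond(s) = 7.)

7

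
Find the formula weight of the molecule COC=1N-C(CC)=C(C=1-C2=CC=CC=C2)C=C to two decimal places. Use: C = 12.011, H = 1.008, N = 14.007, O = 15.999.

Molecular formula: C15H17NO.
M = 15×12.011 + 17×1.008 + 1×14.007 + 1×15.999 = 227.31 g/mol.

227.31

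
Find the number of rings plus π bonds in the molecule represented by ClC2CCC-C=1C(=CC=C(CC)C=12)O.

Molecular formula from the SMILES: C12H15ClO.
DoU = (2C + 2 + N − H − X)/2 = (2·12 + 2 + 0 − 15 − 1)/2 = 10/2 = 5.
(Structurally: 2 ring(s) + 3 π bond(s) = 5.)

5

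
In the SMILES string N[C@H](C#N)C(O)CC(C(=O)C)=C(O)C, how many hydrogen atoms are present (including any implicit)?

14

Hydrogens are implicit in SMILES; fill each atom to its normal valence:
  4 × C: no H
  2 × C: 3 H each → 6
  2 × C: 1 H each → 2
  2 × O: 1 H each → 2
  1 × C: 2 H
  1 × N: 2 H
  1 × N: no H
  1 × O: no H
  Total hydrogens = 14.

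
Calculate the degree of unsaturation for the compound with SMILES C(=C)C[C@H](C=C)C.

2

Molecular formula from the SMILES: C7H12.
DoU = (2C + 2 + N − H − X)/2 = (2·7 + 2 + 0 − 12 − 0)/2 = 4/2 = 2.
(Structurally: 0 ring(s) + 2 π bond(s) = 2.)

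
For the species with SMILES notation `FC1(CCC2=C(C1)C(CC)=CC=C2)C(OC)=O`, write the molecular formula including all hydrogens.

C14H17FO2

Heavy atoms from the SMILES: 14 C, 1 F, 2 O.
Implicit hydrogens by atom environment:
  4 × C: 2 H each → 8
  3 × C (aromatic): 1 H each → 3
  3 × C (aromatic): no H
  2 × C: 3 H each → 6
  2 × C: no H
  2 × O: no H
  1 × F: no H
  Total hydrogens = 17.
Molecular formula: C14H17FO2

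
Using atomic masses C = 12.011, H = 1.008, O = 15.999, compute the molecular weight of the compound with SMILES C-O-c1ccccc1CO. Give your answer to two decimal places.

138.17

Molecular formula: C8H10O2.
M = 8×12.011 + 10×1.008 + 2×15.999 = 138.17 g/mol.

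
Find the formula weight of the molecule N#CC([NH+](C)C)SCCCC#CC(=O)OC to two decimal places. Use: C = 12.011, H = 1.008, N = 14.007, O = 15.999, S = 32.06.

241.33

Molecular formula: C11H17N2O2S+.
M = 11×12.011 + 17×1.008 + 2×14.007 + 2×15.999 + 1×32.06 = 241.33 g/mol.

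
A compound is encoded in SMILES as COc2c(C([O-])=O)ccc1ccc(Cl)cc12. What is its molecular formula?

C12H8ClO3-

Heavy atoms from the SMILES: 12 C, 1 Cl, 3 O.
Implicit hydrogens by atom environment:
  5 × C (aromatic): 1 H each → 5
  5 × C (aromatic): no H
  2 × O: no H
  1 × C: 3 H
  1 × C: no H
  1 × Cl: no H
  1 × O (charge -1): no H
  Total hydrogens = 8.
Net charge -1.
Molecular formula: C12H8ClO3-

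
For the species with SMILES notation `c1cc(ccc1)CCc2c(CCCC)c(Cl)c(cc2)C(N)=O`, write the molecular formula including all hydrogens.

Heavy atoms from the SMILES: 19 C, 1 Cl, 1 N, 1 O.
Implicit hydrogens by atom environment:
  7 × C (aromatic): 1 H each → 7
  5 × C: 2 H each → 10
  5 × C (aromatic): no H
  1 × C: 3 H
  1 × C: no H
  1 × Cl: no H
  1 × N: 2 H
  1 × O: no H
  Total hydrogens = 22.
Molecular formula: C19H22ClNO

C19H22ClNO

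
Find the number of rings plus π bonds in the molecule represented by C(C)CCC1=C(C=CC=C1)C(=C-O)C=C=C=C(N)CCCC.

8

Molecular formula from the SMILES: C20H27NO.
DoU = (2C + 2 + N − H − X)/2 = (2·20 + 2 + 1 − 27 − 0)/2 = 16/2 = 8.
(Structurally: 1 ring(s) + 7 π bond(s) = 8.)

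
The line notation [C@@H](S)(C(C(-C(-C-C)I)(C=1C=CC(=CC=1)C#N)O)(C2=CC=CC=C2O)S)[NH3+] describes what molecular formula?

C19H22IN2O2S2+

Heavy atoms from the SMILES: 19 C, 1 I, 2 N, 2 O, 2 S.
Implicit hydrogens by atom environment:
  8 × C (aromatic): 1 H each → 8
  4 × C (aromatic): no H
  3 × C: no H
  2 × C: 1 H each → 2
  2 × O: 1 H each → 2
  2 × S: 1 H each → 2
  1 × C: 3 H
  1 × C: 2 H
  1 × I: no H
  1 × N (charge +1): 3 H
  1 × N: no H
  Total hydrogens = 22.
Net charge +1.
Molecular formula: C19H22IN2O2S2+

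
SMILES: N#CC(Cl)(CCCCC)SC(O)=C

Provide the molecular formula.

Heavy atoms from the SMILES: 9 C, 1 Cl, 1 N, 1 O, 1 S.
Implicit hydrogens by atom environment:
  5 × C: 2 H each → 10
  3 × C: no H
  1 × C: 3 H
  1 × Cl: no H
  1 × N: no H
  1 × O: 1 H
  1 × S: no H
  Total hydrogens = 14.
Molecular formula: C9H14ClNOS

C9H14ClNOS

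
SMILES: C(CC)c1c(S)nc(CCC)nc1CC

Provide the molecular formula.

C12H20N2S

Heavy atoms from the SMILES: 12 C, 2 N, 1 S.
Implicit hydrogens by atom environment:
  5 × C: 2 H each → 10
  4 × C (aromatic): no H
  3 × C: 3 H each → 9
  2 × N (aromatic): no H
  1 × S: 1 H
  Total hydrogens = 20.
Molecular formula: C12H20N2S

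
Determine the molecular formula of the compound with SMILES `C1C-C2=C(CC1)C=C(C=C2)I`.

Heavy atoms from the SMILES: 10 C, 1 I.
Implicit hydrogens by atom environment:
  4 × C: 2 H each → 8
  3 × C (aromatic): 1 H each → 3
  3 × C (aromatic): no H
  1 × I: no H
  Total hydrogens = 11.
Molecular formula: C10H11I

C10H11I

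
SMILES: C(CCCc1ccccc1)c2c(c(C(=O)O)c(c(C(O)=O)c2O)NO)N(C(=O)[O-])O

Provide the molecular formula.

Heavy atoms from the SMILES: 19 C, 2 N, 9 O.
Implicit hydrogens by atom environment:
  7 × C (aromatic): no H
  5 × C (aromatic): 1 H each → 5
  5 × O: 1 H each → 5
  4 × C: 2 H each → 8
  3 × C: no H
  3 × O: no H
  1 × N: 1 H
  1 × N: no H
  1 × O (charge -1): no H
  Total hydrogens = 19.
Net charge -1.
Molecular formula: C19H19N2O9-

C19H19N2O9-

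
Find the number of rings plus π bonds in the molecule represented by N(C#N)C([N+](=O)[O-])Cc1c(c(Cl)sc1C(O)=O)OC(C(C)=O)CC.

Molecular formula from the SMILES: C13H14ClN3O6S.
DoU = (2C + 2 + N − H − X)/2 = (2·13 + 2 + 3 − 14 − 1)/2 = 16/2 = 8.
(Structurally: 1 ring(s) + 7 π bond(s) = 8.)

8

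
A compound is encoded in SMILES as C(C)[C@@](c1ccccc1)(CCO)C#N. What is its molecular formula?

Heavy atoms from the SMILES: 12 C, 1 N, 1 O.
Implicit hydrogens by atom environment:
  5 × C (aromatic): 1 H each → 5
  3 × C: 2 H each → 6
  2 × C: no H
  1 × C: 3 H
  1 × C (aromatic): no H
  1 × N: no H
  1 × O: 1 H
  Total hydrogens = 15.
Molecular formula: C12H15NO

C12H15NO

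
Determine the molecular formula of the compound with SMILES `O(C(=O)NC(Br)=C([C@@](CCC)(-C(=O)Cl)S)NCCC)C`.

C12H20BrClN2O3S

Heavy atoms from the SMILES: 1 Br, 12 C, 1 Cl, 2 N, 3 O, 1 S.
Implicit hydrogens by atom environment:
  5 × C: no H
  4 × C: 2 H each → 8
  3 × C: 3 H each → 9
  3 × O: no H
  2 × N: 1 H each → 2
  1 × Br: no H
  1 × Cl: no H
  1 × S: 1 H
  Total hydrogens = 20.
Molecular formula: C12H20BrClN2O3S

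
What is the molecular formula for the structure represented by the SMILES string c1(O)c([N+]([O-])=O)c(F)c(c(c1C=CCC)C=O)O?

Heavy atoms from the SMILES: 11 C, 1 F, 1 N, 5 O.
Implicit hydrogens by atom environment:
  6 × C (aromatic): no H
  3 × C: 1 H each → 3
  2 × O: 1 H each → 2
  2 × O: no H
  1 × C: 3 H
  1 × C: 2 H
  1 × F: no H
  1 × N (charge +1): no H
  1 × O (charge -1): no H
  Total hydrogens = 10.
Molecular formula: C11H10FNO5

C11H10FNO5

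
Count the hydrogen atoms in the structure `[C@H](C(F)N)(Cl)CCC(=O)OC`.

11

Hydrogens are implicit in SMILES; fill each atom to its normal valence:
  2 × C: 2 H each → 4
  2 × C: 1 H each → 2
  2 × O: no H
  1 × C: 3 H
  1 × C: no H
  1 × Cl: no H
  1 × F: no H
  1 × N: 2 H
  Total hydrogens = 11.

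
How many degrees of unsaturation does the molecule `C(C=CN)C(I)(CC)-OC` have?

1

Molecular formula from the SMILES: C7H14INO.
DoU = (2C + 2 + N − H − X)/2 = (2·7 + 2 + 1 − 14 − 1)/2 = 2/2 = 1.
(Structurally: 0 ring(s) + 1 π bond(s) = 1.)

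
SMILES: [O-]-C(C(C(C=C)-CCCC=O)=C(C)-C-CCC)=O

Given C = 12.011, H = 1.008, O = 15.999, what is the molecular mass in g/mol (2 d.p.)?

251.35

Molecular formula: C15H23O3-.
M = 15×12.011 + 23×1.008 + 3×15.999 = 251.35 g/mol.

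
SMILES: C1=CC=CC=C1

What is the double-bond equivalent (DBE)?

Molecular formula from the SMILES: C6H6.
DoU = (2C + 2 + N − H − X)/2 = (2·6 + 2 + 0 − 6 − 0)/2 = 8/2 = 4.
(Structurally: 1 ring(s) + 3 π bond(s) = 4.)

4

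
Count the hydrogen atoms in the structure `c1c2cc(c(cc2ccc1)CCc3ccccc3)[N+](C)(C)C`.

24

Hydrogens are implicit in SMILES; fill each atom to its normal valence:
  11 × C (aromatic): 1 H each → 11
  5 × C (aromatic): no H
  3 × C: 3 H each → 9
  2 × C: 2 H each → 4
  1 × N (charge +1): no H
  Total hydrogens = 24.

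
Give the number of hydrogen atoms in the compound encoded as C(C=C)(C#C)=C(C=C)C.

Hydrogens are implicit in SMILES; fill each atom to its normal valence:
  3 × C: 1 H each → 3
  3 × C: no H
  2 × C: 2 H each → 4
  1 × C: 3 H
  Total hydrogens = 10.

10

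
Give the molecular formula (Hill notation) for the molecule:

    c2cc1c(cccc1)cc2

C10H8

Heavy atoms from the SMILES: 10 C.
Implicit hydrogens by atom environment:
  8 × C (aromatic): 1 H each → 8
  2 × C (aromatic): no H
  Total hydrogens = 8.
Molecular formula: C10H8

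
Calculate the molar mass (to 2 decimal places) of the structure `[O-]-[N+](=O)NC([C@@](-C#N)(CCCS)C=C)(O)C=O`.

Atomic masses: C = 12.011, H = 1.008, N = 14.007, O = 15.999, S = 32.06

Molecular formula: C9H13N3O4S.
M = 9×12.011 + 13×1.008 + 3×14.007 + 4×15.999 + 1×32.06 = 259.28 g/mol.

259.28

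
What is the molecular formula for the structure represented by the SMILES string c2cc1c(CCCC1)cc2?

Heavy atoms from the SMILES: 10 C.
Implicit hydrogens by atom environment:
  4 × C: 2 H each → 8
  4 × C (aromatic): 1 H each → 4
  2 × C (aromatic): no H
  Total hydrogens = 12.
Molecular formula: C10H12

C10H12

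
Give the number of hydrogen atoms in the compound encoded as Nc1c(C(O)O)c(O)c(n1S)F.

7

Hydrogens are implicit in SMILES; fill each atom to its normal valence:
  4 × C (aromatic): no H
  3 × O: 1 H each → 3
  1 × C: 1 H
  1 × F: no H
  1 × N: 2 H
  1 × N (aromatic): no H
  1 × S: 1 H
  Total hydrogens = 7.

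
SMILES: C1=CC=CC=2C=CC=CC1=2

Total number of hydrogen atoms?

Hydrogens are implicit in SMILES; fill each atom to its normal valence:
  8 × C (aromatic): 1 H each → 8
  2 × C (aromatic): no H
  Total hydrogens = 8.

8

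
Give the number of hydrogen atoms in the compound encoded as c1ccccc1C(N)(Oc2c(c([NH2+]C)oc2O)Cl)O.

14

Hydrogens are implicit in SMILES; fill each atom to its normal valence:
  5 × C (aromatic): 1 H each → 5
  5 × C (aromatic): no H
  2 × O: 1 H each → 2
  1 × C: 3 H
  1 × C: no H
  1 × Cl: no H
  1 × N (charge +1): 2 H
  1 × N: 2 H
  1 × O (aromatic): no H
  1 × O: no H
  Total hydrogens = 14.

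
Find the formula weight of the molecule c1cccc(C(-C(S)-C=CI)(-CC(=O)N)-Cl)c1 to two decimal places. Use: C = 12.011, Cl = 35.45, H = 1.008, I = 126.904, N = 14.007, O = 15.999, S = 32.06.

381.66

Molecular formula: C12H13ClINOS.
M = 12×12.011 + 1×35.45 + 13×1.008 + 1×126.904 + 1×14.007 + 1×15.999 + 1×32.06 = 381.66 g/mol.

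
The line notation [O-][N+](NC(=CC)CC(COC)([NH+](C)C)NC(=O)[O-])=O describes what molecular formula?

Heavy atoms from the SMILES: 10 C, 4 N, 5 O.
Implicit hydrogens by atom environment:
  4 × C: 3 H each → 12
  3 × C: no H
  3 × O: no H
  2 × C: 2 H each → 4
  2 × N: 1 H each → 2
  2 × O (charge -1): no H
  1 × C: 1 H
  1 × N (charge +1): 1 H
  1 × N (charge +1): no H
  Total hydrogens = 20.
Molecular formula: C10H20N4O5

C10H20N4O5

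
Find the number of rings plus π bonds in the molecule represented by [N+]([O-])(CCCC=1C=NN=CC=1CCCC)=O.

Molecular formula from the SMILES: C11H17N3O2.
DoU = (2C + 2 + N − H − X)/2 = (2·11 + 2 + 3 − 17 − 0)/2 = 10/2 = 5.
(Structurally: 1 ring(s) + 4 π bond(s) = 5.)

5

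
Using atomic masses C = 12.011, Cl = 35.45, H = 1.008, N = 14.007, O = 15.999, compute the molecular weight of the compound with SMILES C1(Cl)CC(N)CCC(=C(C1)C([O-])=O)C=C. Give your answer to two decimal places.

228.70

Molecular formula: C11H15ClNO2-.
M = 11×12.011 + 1×35.45 + 15×1.008 + 1×14.007 + 2×15.999 = 228.70 g/mol.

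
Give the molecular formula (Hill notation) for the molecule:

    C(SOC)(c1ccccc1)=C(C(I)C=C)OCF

Heavy atoms from the SMILES: 13 C, 1 F, 1 I, 2 O, 1 S.
Implicit hydrogens by atom environment:
  5 × C (aromatic): 1 H each → 5
  2 × C: 2 H each → 4
  2 × C: 1 H each → 2
  2 × C: no H
  2 × O: no H
  1 × C: 3 H
  1 × C (aromatic): no H
  1 × F: no H
  1 × I: no H
  1 × S: no H
  Total hydrogens = 14.
Molecular formula: C13H14FIO2S

C13H14FIO2S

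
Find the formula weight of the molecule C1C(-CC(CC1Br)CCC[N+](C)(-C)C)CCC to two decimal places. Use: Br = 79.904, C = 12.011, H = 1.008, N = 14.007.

305.32

Molecular formula: C15H31BrN+.
M = 1×79.904 + 15×12.011 + 31×1.008 + 1×14.007 = 305.32 g/mol.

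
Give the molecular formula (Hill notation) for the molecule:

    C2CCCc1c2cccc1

C10H12

Heavy atoms from the SMILES: 10 C.
Implicit hydrogens by atom environment:
  4 × C: 2 H each → 8
  4 × C (aromatic): 1 H each → 4
  2 × C (aromatic): no H
  Total hydrogens = 12.
Molecular formula: C10H12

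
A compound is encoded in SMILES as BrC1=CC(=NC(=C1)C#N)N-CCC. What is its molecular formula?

Heavy atoms from the SMILES: 1 Br, 9 C, 3 N.
Implicit hydrogens by atom environment:
  3 × C (aromatic): no H
  2 × C: 2 H each → 4
  2 × C (aromatic): 1 H each → 2
  1 × Br: no H
  1 × C: 3 H
  1 × C: no H
  1 × N: 1 H
  1 × N (aromatic): no H
  1 × N: no H
  Total hydrogens = 10.
Molecular formula: C9H10BrN3

C9H10BrN3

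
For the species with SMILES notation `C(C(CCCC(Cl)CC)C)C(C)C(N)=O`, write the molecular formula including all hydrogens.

Heavy atoms from the SMILES: 12 C, 1 Cl, 1 N, 1 O.
Implicit hydrogens by atom environment:
  5 × C: 2 H each → 10
  3 × C: 3 H each → 9
  3 × C: 1 H each → 3
  1 × C: no H
  1 × Cl: no H
  1 × N: 2 H
  1 × O: no H
  Total hydrogens = 24.
Molecular formula: C12H24ClNO

C12H24ClNO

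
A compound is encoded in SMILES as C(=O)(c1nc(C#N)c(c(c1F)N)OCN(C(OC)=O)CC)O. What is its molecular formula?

Heavy atoms from the SMILES: 12 C, 1 F, 4 N, 5 O.
Implicit hydrogens by atom environment:
  5 × C (aromatic): no H
  4 × O: no H
  3 × C: no H
  2 × C: 3 H each → 6
  2 × C: 2 H each → 4
  2 × N: no H
  1 × F: no H
  1 × N: 2 H
  1 × N (aromatic): no H
  1 × O: 1 H
  Total hydrogens = 13.
Molecular formula: C12H13FN4O5

C12H13FN4O5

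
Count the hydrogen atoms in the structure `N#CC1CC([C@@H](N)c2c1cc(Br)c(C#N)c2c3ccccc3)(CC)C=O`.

18

Hydrogens are implicit in SMILES; fill each atom to its normal valence:
  6 × C (aromatic): 1 H each → 6
  6 × C (aromatic): no H
  3 × C: 1 H each → 3
  3 × C: no H
  2 × C: 2 H each → 4
  2 × N: no H
  1 × Br: no H
  1 × C: 3 H
  1 × N: 2 H
  1 × O: no H
  Total hydrogens = 18.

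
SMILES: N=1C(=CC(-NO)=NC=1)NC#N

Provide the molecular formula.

Heavy atoms from the SMILES: 5 C, 5 N, 1 O.
Implicit hydrogens by atom environment:
  2 × C (aromatic): 1 H each → 2
  2 × C (aromatic): no H
  2 × N: 1 H each → 2
  2 × N (aromatic): no H
  1 × C: no H
  1 × N: no H
  1 × O: 1 H
  Total hydrogens = 5.
Molecular formula: C5H5N5O

C5H5N5O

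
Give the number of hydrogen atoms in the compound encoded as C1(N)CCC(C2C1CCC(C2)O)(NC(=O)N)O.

Hydrogens are implicit in SMILES; fill each atom to its normal valence:
  5 × C: 2 H each → 10
  4 × C: 1 H each → 4
  2 × C: no H
  2 × N: 2 H each → 4
  2 × O: 1 H each → 2
  1 × N: 1 H
  1 × O: no H
  Total hydrogens = 21.

21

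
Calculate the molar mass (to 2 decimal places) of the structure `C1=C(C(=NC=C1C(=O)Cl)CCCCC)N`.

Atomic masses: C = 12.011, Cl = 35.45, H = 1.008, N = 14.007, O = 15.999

226.70

Molecular formula: C11H15ClN2O.
M = 11×12.011 + 1×35.45 + 15×1.008 + 2×14.007 + 1×15.999 = 226.70 g/mol.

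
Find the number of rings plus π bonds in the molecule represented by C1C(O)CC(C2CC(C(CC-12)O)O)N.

2

Molecular formula from the SMILES: C10H19NO3.
DoU = (2C + 2 + N − H − X)/2 = (2·10 + 2 + 1 − 19 − 0)/2 = 4/2 = 2.
(Structurally: 2 ring(s) + 0 π bond(s) = 2.)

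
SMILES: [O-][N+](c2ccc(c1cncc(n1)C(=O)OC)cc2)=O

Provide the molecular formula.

Heavy atoms from the SMILES: 12 C, 3 N, 4 O.
Implicit hydrogens by atom environment:
  6 × C (aromatic): 1 H each → 6
  4 × C (aromatic): no H
  3 × O: no H
  2 × N (aromatic): no H
  1 × C: 3 H
  1 × C: no H
  1 × N (charge +1): no H
  1 × O (charge -1): no H
  Total hydrogens = 9.
Molecular formula: C12H9N3O4

C12H9N3O4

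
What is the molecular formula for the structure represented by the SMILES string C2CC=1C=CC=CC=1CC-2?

Heavy atoms from the SMILES: 10 C.
Implicit hydrogens by atom environment:
  4 × C: 2 H each → 8
  4 × C (aromatic): 1 H each → 4
  2 × C (aromatic): no H
  Total hydrogens = 12.
Molecular formula: C10H12

C10H12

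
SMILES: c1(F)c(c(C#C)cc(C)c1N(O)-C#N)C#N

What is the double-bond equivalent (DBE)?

Molecular formula from the SMILES: C11H6FN3O.
DoU = (2C + 2 + N − H − X)/2 = (2·11 + 2 + 3 − 6 − 1)/2 = 20/2 = 10.
(Structurally: 1 ring(s) + 9 π bond(s) = 10.)

10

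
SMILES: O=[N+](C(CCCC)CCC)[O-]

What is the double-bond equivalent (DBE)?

1

Molecular formula from the SMILES: C8H17NO2.
DoU = (2C + 2 + N − H − X)/2 = (2·8 + 2 + 1 − 17 − 0)/2 = 2/2 = 1.
(Structurally: 0 ring(s) + 1 π bond(s) = 1.)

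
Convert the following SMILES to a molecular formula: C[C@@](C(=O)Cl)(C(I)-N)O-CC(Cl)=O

C6H8Cl2INO3

Heavy atoms from the SMILES: 6 C, 2 Cl, 1 I, 1 N, 3 O.
Implicit hydrogens by atom environment:
  3 × C: no H
  3 × O: no H
  2 × Cl: no H
  1 × C: 3 H
  1 × C: 2 H
  1 × C: 1 H
  1 × I: no H
  1 × N: 2 H
  Total hydrogens = 8.
Molecular formula: C6H8Cl2INO3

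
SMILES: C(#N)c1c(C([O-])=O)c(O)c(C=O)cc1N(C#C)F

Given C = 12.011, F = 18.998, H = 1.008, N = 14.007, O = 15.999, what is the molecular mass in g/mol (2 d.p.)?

Molecular formula: C11H4FN2O4-.
M = 11×12.011 + 1×18.998 + 4×1.008 + 2×14.007 + 4×15.999 = 247.16 g/mol.

247.16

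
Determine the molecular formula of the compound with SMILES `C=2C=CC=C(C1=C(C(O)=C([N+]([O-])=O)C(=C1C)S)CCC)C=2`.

C16H17NO3S

Heavy atoms from the SMILES: 16 C, 1 N, 3 O, 1 S.
Implicit hydrogens by atom environment:
  7 × C (aromatic): no H
  5 × C (aromatic): 1 H each → 5
  2 × C: 3 H each → 6
  2 × C: 2 H each → 4
  1 × N (charge +1): no H
  1 × O: 1 H
  1 × O: no H
  1 × O (charge -1): no H
  1 × S: 1 H
  Total hydrogens = 17.
Molecular formula: C16H17NO3S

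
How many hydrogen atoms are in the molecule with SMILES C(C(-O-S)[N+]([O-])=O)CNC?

10

Hydrogens are implicit in SMILES; fill each atom to its normal valence:
  2 × C: 2 H each → 4
  2 × O: no H
  1 × C: 3 H
  1 × C: 1 H
  1 × N: 1 H
  1 × N (charge +1): no H
  1 × O (charge -1): no H
  1 × S: 1 H
  Total hydrogens = 10.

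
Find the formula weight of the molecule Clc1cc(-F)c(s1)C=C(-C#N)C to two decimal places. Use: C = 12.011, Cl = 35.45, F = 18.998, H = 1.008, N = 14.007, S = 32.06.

201.64

Molecular formula: C8H5ClFNS.
M = 8×12.011 + 1×35.45 + 1×18.998 + 5×1.008 + 1×14.007 + 1×32.06 = 201.64 g/mol.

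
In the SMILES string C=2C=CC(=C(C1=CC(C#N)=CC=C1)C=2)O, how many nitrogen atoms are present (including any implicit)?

The symbol for nitrogen appears 1 time in the SMILES.

1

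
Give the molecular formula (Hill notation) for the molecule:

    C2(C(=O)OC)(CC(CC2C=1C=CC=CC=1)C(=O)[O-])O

C14H15O5-

Heavy atoms from the SMILES: 14 C, 5 O.
Implicit hydrogens by atom environment:
  5 × C (aromatic): 1 H each → 5
  3 × C: no H
  3 × O: no H
  2 × C: 2 H each → 4
  2 × C: 1 H each → 2
  1 × C: 3 H
  1 × C (aromatic): no H
  1 × O: 1 H
  1 × O (charge -1): no H
  Total hydrogens = 15.
Net charge -1.
Molecular formula: C14H15O5-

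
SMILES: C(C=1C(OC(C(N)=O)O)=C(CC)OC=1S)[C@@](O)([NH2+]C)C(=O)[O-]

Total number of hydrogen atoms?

18

Hydrogens are implicit in SMILES; fill each atom to its normal valence:
  4 × C (aromatic): no H
  3 × C: no H
  3 × O: no H
  2 × C: 3 H each → 6
  2 × C: 2 H each → 4
  2 × O: 1 H each → 2
  1 × C: 1 H
  1 × N (charge +1): 2 H
  1 × N: 2 H
  1 × O (aromatic): no H
  1 × O (charge -1): no H
  1 × S: 1 H
  Total hydrogens = 18.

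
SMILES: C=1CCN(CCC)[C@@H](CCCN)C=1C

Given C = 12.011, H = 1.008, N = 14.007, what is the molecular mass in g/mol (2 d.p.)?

Molecular formula: C12H24N2.
M = 12×12.011 + 24×1.008 + 2×14.007 = 196.34 g/mol.

196.34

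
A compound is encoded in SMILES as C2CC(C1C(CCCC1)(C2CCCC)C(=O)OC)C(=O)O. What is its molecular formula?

Heavy atoms from the SMILES: 17 C, 4 O.
Implicit hydrogens by atom environment:
  9 × C: 2 H each → 18
  3 × C: 1 H each → 3
  3 × C: no H
  3 × O: no H
  2 × C: 3 H each → 6
  1 × O: 1 H
  Total hydrogens = 28.
Molecular formula: C17H28O4

C17H28O4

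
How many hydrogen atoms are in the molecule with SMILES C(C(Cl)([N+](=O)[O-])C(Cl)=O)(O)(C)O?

Hydrogens are implicit in SMILES; fill each atom to its normal valence:
  3 × C: no H
  2 × Cl: no H
  2 × O: 1 H each → 2
  2 × O: no H
  1 × C: 3 H
  1 × N (charge +1): no H
  1 × O (charge -1): no H
  Total hydrogens = 5.

5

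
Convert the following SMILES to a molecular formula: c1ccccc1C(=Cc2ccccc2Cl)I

C14H10ClI

Heavy atoms from the SMILES: 14 C, 1 Cl, 1 I.
Implicit hydrogens by atom environment:
  9 × C (aromatic): 1 H each → 9
  3 × C (aromatic): no H
  1 × C: 1 H
  1 × C: no H
  1 × Cl: no H
  1 × I: no H
  Total hydrogens = 10.
Molecular formula: C14H10ClI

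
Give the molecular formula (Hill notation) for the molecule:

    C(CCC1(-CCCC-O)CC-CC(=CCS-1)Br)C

Heavy atoms from the SMILES: 1 Br, 15 C, 1 O, 1 S.
Implicit hydrogens by atom environment:
  11 × C: 2 H each → 22
  2 × C: no H
  1 × Br: no H
  1 × C: 3 H
  1 × C: 1 H
  1 × O: 1 H
  1 × S: no H
  Total hydrogens = 27.
Molecular formula: C15H27BrOS

C15H27BrOS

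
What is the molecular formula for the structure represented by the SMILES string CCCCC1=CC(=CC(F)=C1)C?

C11H15F

Heavy atoms from the SMILES: 11 C, 1 F.
Implicit hydrogens by atom environment:
  3 × C: 2 H each → 6
  3 × C (aromatic): 1 H each → 3
  3 × C (aromatic): no H
  2 × C: 3 H each → 6
  1 × F: no H
  Total hydrogens = 15.
Molecular formula: C11H15F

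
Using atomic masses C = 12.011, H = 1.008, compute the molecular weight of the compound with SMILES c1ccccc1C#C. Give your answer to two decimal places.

102.14

Molecular formula: C8H6.
M = 8×12.011 + 6×1.008 = 102.14 g/mol.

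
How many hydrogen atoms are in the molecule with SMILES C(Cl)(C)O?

5

Hydrogens are implicit in SMILES; fill each atom to its normal valence:
  1 × C: 3 H
  1 × C: 1 H
  1 × Cl: no H
  1 × O: 1 H
  Total hydrogens = 5.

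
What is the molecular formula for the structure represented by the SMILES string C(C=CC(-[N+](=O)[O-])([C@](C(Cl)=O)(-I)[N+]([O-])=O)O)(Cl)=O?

C6H3Cl2IN2O7

Heavy atoms from the SMILES: 6 C, 2 Cl, 1 I, 2 N, 7 O.
Implicit hydrogens by atom environment:
  4 × C: no H
  4 × O: no H
  2 × C: 1 H each → 2
  2 × Cl: no H
  2 × N (charge +1): no H
  2 × O (charge -1): no H
  1 × I: no H
  1 × O: 1 H
  Total hydrogens = 3.
Molecular formula: C6H3Cl2IN2O7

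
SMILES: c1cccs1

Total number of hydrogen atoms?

4

Hydrogens are implicit in SMILES; fill each atom to its normal valence:
  4 × C (aromatic): 1 H each → 4
  1 × S (aromatic): no H
  Total hydrogens = 4.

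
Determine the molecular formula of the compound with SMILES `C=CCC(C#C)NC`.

C7H11N

Heavy atoms from the SMILES: 7 C, 1 N.
Implicit hydrogens by atom environment:
  3 × C: 1 H each → 3
  2 × C: 2 H each → 4
  1 × C: 3 H
  1 × C: no H
  1 × N: 1 H
  Total hydrogens = 11.
Molecular formula: C7H11N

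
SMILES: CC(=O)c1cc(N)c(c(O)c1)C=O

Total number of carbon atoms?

9

The symbol for carbon appears 9 times in the SMILES. Lowercase c denotes aromatic carbon and counts toward C.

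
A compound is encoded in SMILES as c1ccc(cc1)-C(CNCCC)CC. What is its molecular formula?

Heavy atoms from the SMILES: 13 C, 1 N.
Implicit hydrogens by atom environment:
  5 × C (aromatic): 1 H each → 5
  4 × C: 2 H each → 8
  2 × C: 3 H each → 6
  1 × C: 1 H
  1 × C (aromatic): no H
  1 × N: 1 H
  Total hydrogens = 21.
Molecular formula: C13H21N

C13H21N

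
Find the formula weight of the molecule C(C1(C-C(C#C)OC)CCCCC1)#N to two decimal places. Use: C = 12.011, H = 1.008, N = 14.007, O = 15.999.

Molecular formula: C12H17NO.
M = 12×12.011 + 17×1.008 + 1×14.007 + 1×15.999 = 191.27 g/mol.

191.27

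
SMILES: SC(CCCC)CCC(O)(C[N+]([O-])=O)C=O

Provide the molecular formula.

Heavy atoms from the SMILES: 10 C, 1 N, 4 O, 1 S.
Implicit hydrogens by atom environment:
  6 × C: 2 H each → 12
  2 × C: 1 H each → 2
  2 × O: no H
  1 × C: 3 H
  1 × C: no H
  1 × N (charge +1): no H
  1 × O: 1 H
  1 × O (charge -1): no H
  1 × S: 1 H
  Total hydrogens = 19.
Molecular formula: C10H19NO4S

C10H19NO4S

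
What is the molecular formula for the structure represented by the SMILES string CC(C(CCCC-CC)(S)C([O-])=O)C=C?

Heavy atoms from the SMILES: 12 C, 2 O, 1 S.
Implicit hydrogens by atom environment:
  6 × C: 2 H each → 12
  2 × C: 3 H each → 6
  2 × C: 1 H each → 2
  2 × C: no H
  1 × O: no H
  1 × O (charge -1): no H
  1 × S: 1 H
  Total hydrogens = 21.
Net charge -1.
Molecular formula: C12H21O2S-

C12H21O2S-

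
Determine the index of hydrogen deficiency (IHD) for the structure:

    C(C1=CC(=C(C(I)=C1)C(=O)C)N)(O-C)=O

6

Molecular formula from the SMILES: C10H10INO3.
DoU = (2C + 2 + N − H − X)/2 = (2·10 + 2 + 1 − 10 − 1)/2 = 12/2 = 6.
(Structurally: 1 ring(s) + 5 π bond(s) = 6.)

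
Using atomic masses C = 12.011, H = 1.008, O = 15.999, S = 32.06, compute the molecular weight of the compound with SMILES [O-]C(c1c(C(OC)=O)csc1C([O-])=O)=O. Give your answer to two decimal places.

Molecular formula: [C8H4O6S]2-.
M = 8×12.011 + 4×1.008 + 6×15.999 + 1×32.06 = 228.17 g/mol.

228.17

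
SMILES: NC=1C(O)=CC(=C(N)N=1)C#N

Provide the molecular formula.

C6H6N4O

Heavy atoms from the SMILES: 6 C, 4 N, 1 O.
Implicit hydrogens by atom environment:
  4 × C (aromatic): no H
  2 × N: 2 H each → 4
  1 × C (aromatic): 1 H
  1 × C: no H
  1 × N (aromatic): no H
  1 × N: no H
  1 × O: 1 H
  Total hydrogens = 6.
Molecular formula: C6H6N4O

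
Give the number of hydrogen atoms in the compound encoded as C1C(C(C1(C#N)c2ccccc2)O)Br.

Hydrogens are implicit in SMILES; fill each atom to its normal valence:
  5 × C (aromatic): 1 H each → 5
  2 × C: 1 H each → 2
  2 × C: no H
  1 × Br: no H
  1 × C: 2 H
  1 × C (aromatic): no H
  1 × N: no H
  1 × O: 1 H
  Total hydrogens = 10.

10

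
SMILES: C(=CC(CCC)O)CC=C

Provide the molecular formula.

Heavy atoms from the SMILES: 9 C, 1 O.
Implicit hydrogens by atom environment:
  4 × C: 2 H each → 8
  4 × C: 1 H each → 4
  1 × C: 3 H
  1 × O: 1 H
  Total hydrogens = 16.
Molecular formula: C9H16O

C9H16O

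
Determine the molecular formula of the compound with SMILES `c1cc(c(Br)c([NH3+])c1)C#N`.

C7H6BrN2+

Heavy atoms from the SMILES: 1 Br, 7 C, 2 N.
Implicit hydrogens by atom environment:
  3 × C (aromatic): 1 H each → 3
  3 × C (aromatic): no H
  1 × Br: no H
  1 × C: no H
  1 × N (charge +1): 3 H
  1 × N: no H
  Total hydrogens = 6.
Net charge +1.
Molecular formula: C7H6BrN2+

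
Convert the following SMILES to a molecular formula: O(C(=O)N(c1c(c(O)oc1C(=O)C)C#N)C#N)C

C10H7N3O5

Heavy atoms from the SMILES: 10 C, 3 N, 5 O.
Implicit hydrogens by atom environment:
  4 × C (aromatic): no H
  4 × C: no H
  3 × N: no H
  3 × O: no H
  2 × C: 3 H each → 6
  1 × O: 1 H
  1 × O (aromatic): no H
  Total hydrogens = 7.
Molecular formula: C10H7N3O5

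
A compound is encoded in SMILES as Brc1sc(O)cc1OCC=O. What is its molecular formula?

Heavy atoms from the SMILES: 1 Br, 6 C, 3 O, 1 S.
Implicit hydrogens by atom environment:
  3 × C (aromatic): no H
  2 × O: no H
  1 × Br: no H
  1 × C: 2 H
  1 × C (aromatic): 1 H
  1 × C: 1 H
  1 × O: 1 H
  1 × S (aromatic): no H
  Total hydrogens = 5.
Molecular formula: C6H5BrO3S

C6H5BrO3S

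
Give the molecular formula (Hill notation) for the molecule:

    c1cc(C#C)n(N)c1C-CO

C8H10N2O

Heavy atoms from the SMILES: 8 C, 2 N, 1 O.
Implicit hydrogens by atom environment:
  2 × C: 2 H each → 4
  2 × C (aromatic): 1 H each → 2
  2 × C (aromatic): no H
  1 × C: 1 H
  1 × C: no H
  1 × N: 2 H
  1 × N (aromatic): no H
  1 × O: 1 H
  Total hydrogens = 10.
Molecular formula: C8H10N2O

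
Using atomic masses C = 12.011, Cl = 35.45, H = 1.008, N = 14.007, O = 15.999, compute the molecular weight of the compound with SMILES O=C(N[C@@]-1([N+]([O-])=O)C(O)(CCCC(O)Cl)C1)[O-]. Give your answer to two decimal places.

Molecular formula: C8H12ClN2O6-.
M = 8×12.011 + 1×35.45 + 12×1.008 + 2×14.007 + 6×15.999 = 267.64 g/mol.

267.64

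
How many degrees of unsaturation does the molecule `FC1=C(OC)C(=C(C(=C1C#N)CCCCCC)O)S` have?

Molecular formula from the SMILES: C14H18FNO2S.
DoU = (2C + 2 + N − H − X)/2 = (2·14 + 2 + 1 − 18 − 1)/2 = 12/2 = 6.
(Structurally: 1 ring(s) + 5 π bond(s) = 6.)

6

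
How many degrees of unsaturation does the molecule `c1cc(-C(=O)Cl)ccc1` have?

Molecular formula from the SMILES: C7H5ClO.
DoU = (2C + 2 + N − H − X)/2 = (2·7 + 2 + 0 − 5 − 1)/2 = 10/2 = 5.
(Structurally: 1 ring(s) + 4 π bond(s) = 5.)

5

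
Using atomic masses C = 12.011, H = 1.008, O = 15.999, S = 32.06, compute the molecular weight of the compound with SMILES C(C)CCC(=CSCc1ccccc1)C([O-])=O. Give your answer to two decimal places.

Molecular formula: C14H17O2S-.
M = 14×12.011 + 17×1.008 + 2×15.999 + 1×32.06 = 249.35 g/mol.

249.35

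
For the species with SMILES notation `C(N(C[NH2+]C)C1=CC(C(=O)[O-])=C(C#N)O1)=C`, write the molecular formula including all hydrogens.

C10H11N3O3

Heavy atoms from the SMILES: 10 C, 3 N, 3 O.
Implicit hydrogens by atom environment:
  3 × C (aromatic): no H
  2 × C: 2 H each → 4
  2 × C: no H
  2 × N: no H
  1 × C: 3 H
  1 × C (aromatic): 1 H
  1 × C: 1 H
  1 × N (charge +1): 2 H
  1 × O (aromatic): no H
  1 × O: no H
  1 × O (charge -1): no H
  Total hydrogens = 11.
Molecular formula: C10H11N3O3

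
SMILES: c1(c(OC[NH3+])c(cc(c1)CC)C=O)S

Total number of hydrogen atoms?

Hydrogens are implicit in SMILES; fill each atom to its normal valence:
  4 × C (aromatic): no H
  2 × C: 2 H each → 4
  2 × C (aromatic): 1 H each → 2
  2 × O: no H
  1 × C: 3 H
  1 × C: 1 H
  1 × N (charge +1): 3 H
  1 × S: 1 H
  Total hydrogens = 14.

14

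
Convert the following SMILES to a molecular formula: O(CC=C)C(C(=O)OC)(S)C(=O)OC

C8H12O5S

Heavy atoms from the SMILES: 8 C, 5 O, 1 S.
Implicit hydrogens by atom environment:
  5 × O: no H
  3 × C: no H
  2 × C: 3 H each → 6
  2 × C: 2 H each → 4
  1 × C: 1 H
  1 × S: 1 H
  Total hydrogens = 12.
Molecular formula: C8H12O5S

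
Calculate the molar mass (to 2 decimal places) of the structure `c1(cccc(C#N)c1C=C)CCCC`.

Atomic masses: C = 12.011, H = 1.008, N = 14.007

Molecular formula: C13H15N.
M = 13×12.011 + 15×1.008 + 1×14.007 = 185.27 g/mol.

185.27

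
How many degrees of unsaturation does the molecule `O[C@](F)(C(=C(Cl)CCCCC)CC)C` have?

Molecular formula from the SMILES: C11H20ClFO.
DoU = (2C + 2 + N − H − X)/2 = (2·11 + 2 + 0 − 20 − 2)/2 = 2/2 = 1.
(Structurally: 0 ring(s) + 1 π bond(s) = 1.)

1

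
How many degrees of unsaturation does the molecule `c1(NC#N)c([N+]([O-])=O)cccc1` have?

Molecular formula from the SMILES: C7H5N3O2.
DoU = (2C + 2 + N − H − X)/2 = (2·7 + 2 + 3 − 5 − 0)/2 = 14/2 = 7.
(Structurally: 1 ring(s) + 6 π bond(s) = 7.)

7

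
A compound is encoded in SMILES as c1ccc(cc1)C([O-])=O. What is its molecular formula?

C7H5O2-

Heavy atoms from the SMILES: 7 C, 2 O.
Implicit hydrogens by atom environment:
  5 × C (aromatic): 1 H each → 5
  1 × C (aromatic): no H
  1 × C: no H
  1 × O: no H
  1 × O (charge -1): no H
  Total hydrogens = 5.
Net charge -1.
Molecular formula: C7H5O2-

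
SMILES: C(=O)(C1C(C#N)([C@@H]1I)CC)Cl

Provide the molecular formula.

Heavy atoms from the SMILES: 7 C, 1 Cl, 1 I, 1 N, 1 O.
Implicit hydrogens by atom environment:
  3 × C: no H
  2 × C: 1 H each → 2
  1 × C: 3 H
  1 × C: 2 H
  1 × Cl: no H
  1 × I: no H
  1 × N: no H
  1 × O: no H
  Total hydrogens = 7.
Molecular formula: C7H7ClINO

C7H7ClINO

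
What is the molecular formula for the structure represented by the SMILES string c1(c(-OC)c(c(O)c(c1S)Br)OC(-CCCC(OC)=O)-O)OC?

C14H19BrO7S

Heavy atoms from the SMILES: 1 Br, 14 C, 7 O, 1 S.
Implicit hydrogens by atom environment:
  6 × C (aromatic): no H
  5 × O: no H
  3 × C: 3 H each → 9
  3 × C: 2 H each → 6
  2 × O: 1 H each → 2
  1 × Br: no H
  1 × C: 1 H
  1 × C: no H
  1 × S: 1 H
  Total hydrogens = 19.
Molecular formula: C14H19BrO7S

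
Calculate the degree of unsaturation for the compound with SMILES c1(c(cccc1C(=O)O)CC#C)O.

7

Molecular formula from the SMILES: C10H8O3.
DoU = (2C + 2 + N − H − X)/2 = (2·10 + 2 + 0 − 8 − 0)/2 = 14/2 = 7.
(Structurally: 1 ring(s) + 6 π bond(s) = 7.)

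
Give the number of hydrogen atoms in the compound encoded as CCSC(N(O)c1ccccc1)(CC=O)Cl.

Hydrogens are implicit in SMILES; fill each atom to its normal valence:
  5 × C (aromatic): 1 H each → 5
  2 × C: 2 H each → 4
  1 × C: 3 H
  1 × C: 1 H
  1 × C: no H
  1 × C (aromatic): no H
  1 × Cl: no H
  1 × N: no H
  1 × O: 1 H
  1 × O: no H
  1 × S: no H
  Total hydrogens = 14.

14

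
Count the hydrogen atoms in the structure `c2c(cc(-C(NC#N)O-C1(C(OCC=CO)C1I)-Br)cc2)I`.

Hydrogens are implicit in SMILES; fill each atom to its normal valence:
  5 × C: 1 H each → 5
  4 × C (aromatic): 1 H each → 4
  2 × C: no H
  2 × C (aromatic): no H
  2 × I: no H
  2 × O: no H
  1 × Br: no H
  1 × C: 2 H
  1 × N: 1 H
  1 × N: no H
  1 × O: 1 H
  Total hydrogens = 13.

13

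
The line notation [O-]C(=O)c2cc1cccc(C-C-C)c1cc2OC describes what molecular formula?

Heavy atoms from the SMILES: 15 C, 3 O.
Implicit hydrogens by atom environment:
  5 × C (aromatic): 1 H each → 5
  5 × C (aromatic): no H
  2 × C: 3 H each → 6
  2 × C: 2 H each → 4
  2 × O: no H
  1 × C: no H
  1 × O (charge -1): no H
  Total hydrogens = 15.
Net charge -1.
Molecular formula: C15H15O3-

C15H15O3-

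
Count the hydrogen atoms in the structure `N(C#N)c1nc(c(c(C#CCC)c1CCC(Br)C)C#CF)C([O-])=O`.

Hydrogens are implicit in SMILES; fill each atom to its normal valence:
  6 × C: no H
  5 × C (aromatic): no H
  3 × C: 2 H each → 6
  2 × C: 3 H each → 6
  1 × Br: no H
  1 × C: 1 H
  1 × F: no H
  1 × N: 1 H
  1 × N (aromatic): no H
  1 × N: no H
  1 × O: no H
  1 × O (charge -1): no H
  Total hydrogens = 14.

14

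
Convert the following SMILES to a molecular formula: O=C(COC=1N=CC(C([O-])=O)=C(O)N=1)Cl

Heavy atoms from the SMILES: 7 C, 1 Cl, 2 N, 5 O.
Implicit hydrogens by atom environment:
  3 × C (aromatic): no H
  3 × O: no H
  2 × C: no H
  2 × N (aromatic): no H
  1 × C: 2 H
  1 × C (aromatic): 1 H
  1 × Cl: no H
  1 × O: 1 H
  1 × O (charge -1): no H
  Total hydrogens = 4.
Net charge -1.
Molecular formula: C7H4ClN2O5-

C7H4ClN2O5-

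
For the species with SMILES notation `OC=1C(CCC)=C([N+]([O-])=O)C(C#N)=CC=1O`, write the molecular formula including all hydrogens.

Heavy atoms from the SMILES: 10 C, 2 N, 4 O.
Implicit hydrogens by atom environment:
  5 × C (aromatic): no H
  2 × C: 2 H each → 4
  2 × O: 1 H each → 2
  1 × C: 3 H
  1 × C (aromatic): 1 H
  1 × C: no H
  1 × N: no H
  1 × N (charge +1): no H
  1 × O: no H
  1 × O (charge -1): no H
  Total hydrogens = 10.
Molecular formula: C10H10N2O4

C10H10N2O4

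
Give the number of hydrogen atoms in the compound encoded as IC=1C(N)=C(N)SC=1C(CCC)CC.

17

Hydrogens are implicit in SMILES; fill each atom to its normal valence:
  4 × C (aromatic): no H
  3 × C: 2 H each → 6
  2 × C: 3 H each → 6
  2 × N: 2 H each → 4
  1 × C: 1 H
  1 × I: no H
  1 × S (aromatic): no H
  Total hydrogens = 17.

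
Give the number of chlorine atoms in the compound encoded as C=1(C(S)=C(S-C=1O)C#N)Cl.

1

The symbol for chlorine appears 1 time in the SMILES.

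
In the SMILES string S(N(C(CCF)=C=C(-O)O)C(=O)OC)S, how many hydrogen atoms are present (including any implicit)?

10

Hydrogens are implicit in SMILES; fill each atom to its normal valence:
  4 × C: no H
  2 × C: 2 H each → 4
  2 × O: 1 H each → 2
  2 × O: no H
  1 × C: 3 H
  1 × F: no H
  1 × N: no H
  1 × S: 1 H
  1 × S: no H
  Total hydrogens = 10.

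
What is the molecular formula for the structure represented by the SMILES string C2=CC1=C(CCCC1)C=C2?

Heavy atoms from the SMILES: 10 C.
Implicit hydrogens by atom environment:
  4 × C: 2 H each → 8
  4 × C (aromatic): 1 H each → 4
  2 × C (aromatic): no H
  Total hydrogens = 12.
Molecular formula: C10H12

C10H12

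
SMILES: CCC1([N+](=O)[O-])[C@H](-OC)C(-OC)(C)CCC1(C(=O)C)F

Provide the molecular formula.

C13H22FNO5

Heavy atoms from the SMILES: 13 C, 1 F, 1 N, 5 O.
Implicit hydrogens by atom environment:
  5 × C: 3 H each → 15
  4 × C: no H
  4 × O: no H
  3 × C: 2 H each → 6
  1 × C: 1 H
  1 × F: no H
  1 × N (charge +1): no H
  1 × O (charge -1): no H
  Total hydrogens = 22.
Molecular formula: C13H22FNO5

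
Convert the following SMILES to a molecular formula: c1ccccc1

Heavy atoms from the SMILES: 6 C.
Implicit hydrogens by atom environment:
  6 × C (aromatic): 1 H each → 6
  Total hydrogens = 6.
Molecular formula: C6H6

C6H6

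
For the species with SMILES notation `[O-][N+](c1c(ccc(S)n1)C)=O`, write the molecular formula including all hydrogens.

Heavy atoms from the SMILES: 6 C, 2 N, 2 O, 1 S.
Implicit hydrogens by atom environment:
  3 × C (aromatic): no H
  2 × C (aromatic): 1 H each → 2
  1 × C: 3 H
  1 × N (aromatic): no H
  1 × N (charge +1): no H
  1 × O: no H
  1 × O (charge -1): no H
  1 × S: 1 H
  Total hydrogens = 6.
Molecular formula: C6H6N2O2S

C6H6N2O2S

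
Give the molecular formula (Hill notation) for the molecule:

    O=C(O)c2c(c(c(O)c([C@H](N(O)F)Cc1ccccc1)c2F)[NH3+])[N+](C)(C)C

Heavy atoms from the SMILES: 18 C, 2 F, 3 N, 4 O.
Implicit hydrogens by atom environment:
  7 × C (aromatic): no H
  5 × C (aromatic): 1 H each → 5
  3 × C: 3 H each → 9
  3 × O: 1 H each → 3
  2 × F: no H
  1 × C: 2 H
  1 × C: 1 H
  1 × C: no H
  1 × N (charge +1): 3 H
  1 × N (charge +1): no H
  1 × N: no H
  1 × O: no H
  Total hydrogens = 23.
Net charge +2.
Molecular formula: [C18H23F2N3O4]2+

[C18H23F2N3O4]2+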